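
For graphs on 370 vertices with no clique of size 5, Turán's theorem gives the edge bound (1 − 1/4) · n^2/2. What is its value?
Turán density bound = (3/4) · 370^2/2 = 102675/2 ≈ 51337.5

Turán's theorem: ex(n, K_{r+1}) is achieved by the complete r-partite Turán graph T(n, r) with parts as balanced as possible, and is at most (1 − 1/r) · n^2/2. For r = 4, n = 370: the density bound is (3/4) · 136900/2 = 102675/2 ≈ 51337.5. The integer-valued extremum is e(T(370, 4)) = 51337, which is strictly less than the density bound 102675/2 since 4 ∤ 370 (the parts of T(370, 4) cannot all be equal).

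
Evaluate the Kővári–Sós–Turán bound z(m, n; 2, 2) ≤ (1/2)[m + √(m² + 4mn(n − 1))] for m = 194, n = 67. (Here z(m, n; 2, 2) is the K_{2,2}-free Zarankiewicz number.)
z(194, 67; 2, 2) ≤ (1/2)[194 + √(194² + 4·194·67·66)] = (1/2)[194 + √3469108] = 1028.2771

Kővári–Sós–Turán: let r_1, ..., r_194 be the row sums and z = Σ r_i the total number of 1s. Each pair of columns can share at most one row with both entries 1 (else a 2×2 all-ones block appears), so Σ_i C(r_i, 2) ≤ C(67, 2) = 2211. By convexity Σ_i C(r_i, 2) ≥ 194·C(z/194, 2) = z(z − 194)/(2·194), giving z² − 194z − 194·67·66 ≤ 0 and hence z ≤ (1/2)[194 + √(37636 + 4·857868)] = (1/2)[194 + √3469108] ≈ (1/2)(194 + 1862.5542) = 1028.2771.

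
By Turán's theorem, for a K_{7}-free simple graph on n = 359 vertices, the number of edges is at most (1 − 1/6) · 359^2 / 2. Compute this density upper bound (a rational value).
Turán density bound = (5/6) · 359^2/2 = 644405/12 ≈ 53700.4167

Turán's theorem: ex(n, K_{r+1}) is achieved by the complete r-partite Turán graph T(n, r) with parts as balanced as possible, and is at most (1 − 1/r) · n^2/2. For r = 6, n = 359: the density bound is (5/6) · 128881/2 = 644405/12 ≈ 53700.4167. The integer-valued extremum is e(T(359, 6)) = 53700, which is strictly less than the density bound 644405/12 since 6 ∤ 359 (the parts of T(359, 6) cannot all be equal).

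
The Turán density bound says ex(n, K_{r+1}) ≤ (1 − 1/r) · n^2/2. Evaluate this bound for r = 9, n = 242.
Turán density bound = (8/9) · 242^2/2 = 234256/9 ≈ 26028.4444

Turán's theorem: ex(n, K_{r+1}) is achieved by the complete r-partite Turán graph T(n, r) with parts as balanced as possible, and is at most (1 − 1/r) · n^2/2. For r = 9, n = 242: the density bound is (8/9) · 58564/2 = 234256/9 ≈ 26028.4444. The integer-valued extremum is e(T(242, 9)) = 26028, which is strictly less than the density bound 234256/9 since 9 ∤ 242 (the parts of T(242, 9) cannot all be equal).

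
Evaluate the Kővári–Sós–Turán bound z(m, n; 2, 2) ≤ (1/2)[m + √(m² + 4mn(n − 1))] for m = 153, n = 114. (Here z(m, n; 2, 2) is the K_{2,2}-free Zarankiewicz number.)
z(153, 114; 2, 2) ≤ (1/2)[153 + √(153² + 4·153·114·113)] = (1/2)[153 + √7907193] = 1482.4866

Kővári–Sós–Turán: let r_1, ..., r_153 be the row sums and z = Σ r_i the total number of 1s. Each pair of columns can share at most one row with both entries 1 (else a 2×2 all-ones block appears), so Σ_i C(r_i, 2) ≤ C(114, 2) = 6441. By convexity Σ_i C(r_i, 2) ≥ 153·C(z/153, 2) = z(z − 153)/(2·153), giving z² − 153z − 153·114·113 ≤ 0 and hence z ≤ (1/2)[153 + √(23409 + 4·1970946)] = (1/2)[153 + √7907193] ≈ (1/2)(153 + 2811.9732) = 1482.4866.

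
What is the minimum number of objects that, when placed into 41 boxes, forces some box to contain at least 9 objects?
n = (9 − 1)·41 + 1 = 329

By the generalised pigeonhole principle, to guarantee some box contains ≥ r objects we need more than (r − 1) · k objects total. Threshold: n = (r − 1) · k + 1. With r = 9 and k = 41: n = 8 · 41 + 1 = 328 + 1 = 329. For n = 328 = 8 · 41, we can put exactly 8 objects in every box, avoiding 9 in any single one — so 329 is tight.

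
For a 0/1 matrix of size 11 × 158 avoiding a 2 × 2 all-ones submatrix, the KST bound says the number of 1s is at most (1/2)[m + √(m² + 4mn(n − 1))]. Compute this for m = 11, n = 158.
z(11, 158; 2, 2) ≤ (1/2)[11 + √(11² + 4·11·158·157)] = (1/2)[11 + √1091585] = 527.8947

Kővári–Sós–Turán: let r_1, ..., r_11 be the row sums and z = Σ r_i the total number of 1s. Each pair of columns can share at most one row with both entries 1 (else a 2×2 all-ones block appears), so Σ_i C(r_i, 2) ≤ C(158, 2) = 12403. By convexity Σ_i C(r_i, 2) ≥ 11·C(z/11, 2) = z(z − 11)/(2·11), giving z² − 11z − 11·158·157 ≤ 0 and hence z ≤ (1/2)[11 + √(121 + 4·272866)] = (1/2)[11 + √1091585] ≈ (1/2)(11 + 1044.7895) = 527.8947.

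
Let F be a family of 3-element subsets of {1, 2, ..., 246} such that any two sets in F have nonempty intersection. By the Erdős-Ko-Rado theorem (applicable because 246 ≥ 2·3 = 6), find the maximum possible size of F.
max |F| = C(245, 2) = 29890

Erdős-Ko-Rado (1961): when n ≥ 2k, max |F| = C(n−1, k−1). The bound is attained by the star {A : i ∈ A} for any fixed i ∈ [n]. Here C(246−1, 3−1) = C(245, 2) = 29890.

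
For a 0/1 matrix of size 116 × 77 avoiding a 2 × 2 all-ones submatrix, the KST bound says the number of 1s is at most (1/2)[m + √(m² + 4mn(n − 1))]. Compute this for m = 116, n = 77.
z(116, 77; 2, 2) ≤ (1/2)[116 + √(116² + 4·116·77·76)] = (1/2)[116 + √2728784] = 883.9516

Kővári–Sós–Turán: let r_1, ..., r_116 be the row sums and z = Σ r_i the total number of 1s. Each pair of columns can share at most one row with both entries 1 (else a 2×2 all-ones block appears), so Σ_i C(r_i, 2) ≤ C(77, 2) = 2926. By convexity Σ_i C(r_i, 2) ≥ 116·C(z/116, 2) = z(z − 116)/(2·116), giving z² − 116z − 116·77·76 ≤ 0 and hence z ≤ (1/2)[116 + √(13456 + 4·678832)] = (1/2)[116 + √2728784] ≈ (1/2)(116 + 1651.9031) = 883.9516.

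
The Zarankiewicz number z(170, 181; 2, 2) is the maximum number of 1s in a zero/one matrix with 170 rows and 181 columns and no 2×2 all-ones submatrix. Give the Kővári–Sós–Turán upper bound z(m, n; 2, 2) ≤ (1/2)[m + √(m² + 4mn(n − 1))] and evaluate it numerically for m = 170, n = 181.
z(170, 181; 2, 2) ≤ (1/2)[170 + √(170² + 4·170·181·180)] = (1/2)[170 + √22183300] = 2439.9575

Kővári–Sós–Turán: let r_1, ..., r_170 be the row sums and z = Σ r_i the total number of 1s. Each pair of columns can share at most one row with both entries 1 (else a 2×2 all-ones block appears), so Σ_i C(r_i, 2) ≤ C(181, 2) = 16290. By convexity Σ_i C(r_i, 2) ≥ 170·C(z/170, 2) = z(z − 170)/(2·170), giving z² − 170z − 170·181·180 ≤ 0 and hence z ≤ (1/2)[170 + √(28900 + 4·5538600)] = (1/2)[170 + √22183300] ≈ (1/2)(170 + 4709.9151) = 2439.9575.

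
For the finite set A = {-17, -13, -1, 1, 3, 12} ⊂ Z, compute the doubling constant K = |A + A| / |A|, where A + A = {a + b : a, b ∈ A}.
K = |A + A| / |A| = 19/6

Enumerate A + A = {a + b : a, b ∈ A}. With |A| = 6, there are |A|^2 = 36 ordered sum pairs; collecting distinct values, A + A = {-34, -30, -26, -18, -16, -14, -12, -10, -5, -2, -1, 0, 2, 4, 6, 11, 13, 15, 24}, so |A + A| = 19. Thus K = 19/6. For comparison, the minimum possible |A + A| over all 6-element sets is 2·6 − 1 = 11 (so min K = 11/6), attained only by arithmetic progressions.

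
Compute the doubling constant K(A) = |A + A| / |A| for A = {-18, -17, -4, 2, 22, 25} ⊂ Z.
K = |A + A| / |A| = 20/6 = 10/3

Enumerate A + A = {a + b : a, b ∈ A}. With |A| = 6, there are |A|^2 = 36 ordered sum pairs; collecting distinct values, A + A = {-36, -35, -34, -22, -21, -16, -15, -8, -2, 4, 5, 7, 8, 18, 21, 24, 27, 44, 47, 50}, so |A + A| = 20. Thus K = 20/6 = 10/3. For comparison, the minimum possible |A + A| over all 6-element sets is 2·6 − 1 = 11 (so min K = 11/6), attained only by arithmetic progressions.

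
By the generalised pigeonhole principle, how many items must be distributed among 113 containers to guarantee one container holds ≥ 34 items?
n = (34 − 1)·113 + 1 = 3730

By the generalised pigeonhole principle, to guarantee some box contains ≥ r objects we need more than (r − 1) · k objects total. Threshold: n = (r − 1) · k + 1. With r = 34 and k = 113: n = 33 · 113 + 1 = 3729 + 1 = 3730. For n = 3729 = 33 · 113, we can put exactly 33 objects in every box, avoiding 34 in any single one — so 3730 is tight.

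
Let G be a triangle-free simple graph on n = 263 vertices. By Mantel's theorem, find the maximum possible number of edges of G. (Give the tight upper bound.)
ex(263, K_3) = ⌊263^2/4⌋ = 17292

Mantel (1907): a triangle-free graph on n vertices has at most ⌊n^2/4⌋ edges, with equality for the complete bipartite graph K_{⌊n/2⌋, ⌈n/2⌉}. For n = 263: ⌊263^2/4⌋ = ⌊69169/4⌋ = 17292. The extremal graph is K_{131, 132}, which has 131·132 = 17292 edges.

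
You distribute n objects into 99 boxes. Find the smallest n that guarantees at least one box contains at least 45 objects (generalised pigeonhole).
n = (45 − 1)·99 + 1 = 4357

By the generalised pigeonhole principle, to guarantee some box contains ≥ r objects we need more than (r − 1) · k objects total. Threshold: n = (r − 1) · k + 1. With r = 45 and k = 99: n = 44 · 99 + 1 = 4356 + 1 = 4357. For n = 4356 = 44 · 99, we can put exactly 44 objects in every box, avoiding 45 in any single one — so 4357 is tight.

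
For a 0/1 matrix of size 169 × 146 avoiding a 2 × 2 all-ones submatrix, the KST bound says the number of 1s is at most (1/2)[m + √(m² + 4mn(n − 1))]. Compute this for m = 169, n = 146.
z(169, 146; 2, 2) ≤ (1/2)[169 + √(169² + 4·169·146·145)] = (1/2)[169 + √14339481] = 1977.8754

Kővári–Sós–Turán: let r_1, ..., r_169 be the row sums and z = Σ r_i the total number of 1s. Each pair of columns can share at most one row with both entries 1 (else a 2×2 all-ones block appears), so Σ_i C(r_i, 2) ≤ C(146, 2) = 10585. By convexity Σ_i C(r_i, 2) ≥ 169·C(z/169, 2) = z(z − 169)/(2·169), giving z² − 169z − 169·146·145 ≤ 0 and hence z ≤ (1/2)[169 + √(28561 + 4·3577730)] = (1/2)[169 + √14339481] ≈ (1/2)(169 + 3786.7507) = 1977.8754.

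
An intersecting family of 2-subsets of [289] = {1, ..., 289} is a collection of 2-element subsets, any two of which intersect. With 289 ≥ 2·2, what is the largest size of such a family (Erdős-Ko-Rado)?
max |F| = C(288, 1) = 288

The Erdős-Ko-Rado theorem states: for n ≥ 2k, an intersecting family of k-subsets of an n-element set has size at most C(n − 1, k − 1), with equality for 'star' families {A ⊆ [n] : |A| = k, i ∈ A} (fix an element i). For n = 289, k = 2: C(288, 1) = 288.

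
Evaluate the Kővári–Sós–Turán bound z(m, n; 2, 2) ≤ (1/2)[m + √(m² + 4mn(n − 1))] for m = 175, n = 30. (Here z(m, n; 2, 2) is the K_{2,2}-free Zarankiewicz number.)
z(175, 30; 2, 2) ≤ (1/2)[175 + √(175² + 4·175·30·29)] = (1/2)[175 + √639625] = 487.3828

Kővári–Sós–Turán: let r_1, ..., r_175 be the row sums and z = Σ r_i the total number of 1s. Each pair of columns can share at most one row with both entries 1 (else a 2×2 all-ones block appears), so Σ_i C(r_i, 2) ≤ C(30, 2) = 435. By convexity Σ_i C(r_i, 2) ≥ 175·C(z/175, 2) = z(z − 175)/(2·175), giving z² − 175z − 175·30·29 ≤ 0 and hence z ≤ (1/2)[175 + √(30625 + 4·152250)] = (1/2)[175 + √639625] ≈ (1/2)(175 + 799.7656) = 487.3828.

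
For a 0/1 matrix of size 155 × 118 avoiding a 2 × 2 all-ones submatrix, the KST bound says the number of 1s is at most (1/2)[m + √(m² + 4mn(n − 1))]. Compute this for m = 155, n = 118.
z(155, 118; 2, 2) ≤ (1/2)[155 + √(155² + 4·155·118·117)] = (1/2)[155 + √8583745] = 1542.4014

Kővári–Sós–Turán: let r_1, ..., r_155 be the row sums and z = Σ r_i the total number of 1s. Each pair of columns can share at most one row with both entries 1 (else a 2×2 all-ones block appears), so Σ_i C(r_i, 2) ≤ C(118, 2) = 6903. By convexity Σ_i C(r_i, 2) ≥ 155·C(z/155, 2) = z(z − 155)/(2·155), giving z² − 155z − 155·118·117 ≤ 0 and hence z ≤ (1/2)[155 + √(24025 + 4·2139930)] = (1/2)[155 + √8583745] ≈ (1/2)(155 + 2929.8029) = 1542.4014.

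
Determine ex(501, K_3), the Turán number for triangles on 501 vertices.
ex(501, K_3) = ⌊501^2/4⌋ = 62750

Mantel (1907): a triangle-free graph on n vertices has at most ⌊n^2/4⌋ edges, with equality for the complete bipartite graph K_{⌊n/2⌋, ⌈n/2⌉}. For n = 501: ⌊501^2/4⌋ = ⌊251001/4⌋ = 62750. The extremal graph is K_{250, 251}, which has 250·251 = 62750 edges.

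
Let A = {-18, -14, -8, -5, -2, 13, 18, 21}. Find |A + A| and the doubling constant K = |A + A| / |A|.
K = |A + A| / |A| = 32/8 = 4

Enumerate A + A = {a + b : a, b ∈ A}. With |A| = 8, there are |A|^2 = 64 ordered sum pairs; collecting distinct values, A + A = {-36, -32, -28, -26, -23, -22, -20, -19, -16, -13, -10, -7, -5, -4, -1, 0, 3, 4, 5, 7, 8, 10, 11, 13, 16, 19, 26, 31, 34, 36, 39, 42}, so |A + A| = 32. Thus K = 32/8 = 4. For comparison, the minimum possible |A + A| over all 8-element sets is 2·8 − 1 = 15 (so min K = 15/8), attained only by arithmetic progressions.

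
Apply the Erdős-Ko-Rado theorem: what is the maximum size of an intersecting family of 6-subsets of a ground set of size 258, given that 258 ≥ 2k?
max |F| = C(257, 5) = 8984341696

The Erdős-Ko-Rado theorem states: for n ≥ 2k, an intersecting family of k-subsets of an n-element set has size at most C(n − 1, k − 1), with equality for 'star' families {A ⊆ [n] : |A| = k, i ∈ A} (fix an element i). For n = 258, k = 6: C(257, 5) = 8984341696.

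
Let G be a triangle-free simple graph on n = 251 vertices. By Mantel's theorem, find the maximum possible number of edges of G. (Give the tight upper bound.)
ex(251, K_3) = ⌊251^2/4⌋ = 15750

Mantel (1907): a triangle-free graph on n vertices has at most ⌊n^2/4⌋ edges, with equality for the complete bipartite graph K_{⌊n/2⌋, ⌈n/2⌉}. For n = 251: ⌊251^2/4⌋ = ⌊63001/4⌋ = 15750. The extremal graph is K_{125, 126}, which has 125·126 = 15750 edges.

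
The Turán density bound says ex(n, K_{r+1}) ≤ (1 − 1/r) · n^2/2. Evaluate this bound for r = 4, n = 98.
Turán density bound = (3/4) · 98^2/2 = 7203/2 ≈ 3601.5

Turán's theorem: ex(n, K_{r+1}) is achieved by the complete r-partite Turán graph T(n, r) with parts as balanced as possible, and is at most (1 − 1/r) · n^2/2. For r = 4, n = 98: the density bound is (3/4) · 9604/2 = 7203/2 ≈ 3601.5. The integer-valued extremum is e(T(98, 4)) = 3601, which is strictly less than the density bound 7203/2 since 4 ∤ 98 (the parts of T(98, 4) cannot all be equal).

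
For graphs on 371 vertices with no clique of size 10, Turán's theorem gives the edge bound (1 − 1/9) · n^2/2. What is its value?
Turán density bound = (8/9) · 371^2/2 = 550564/9 ≈ 61173.7778

Turán's theorem: ex(n, K_{r+1}) is achieved by the complete r-partite Turán graph T(n, r) with parts as balanced as possible, and is at most (1 − 1/r) · n^2/2. For r = 9, n = 371: the density bound is (8/9) · 137641/2 = 550564/9 ≈ 61173.7778. The integer-valued extremum is e(T(371, 9)) = 61173, which is strictly less than the density bound 550564/9 since 9 ∤ 371 (the parts of T(371, 9) cannot all be equal).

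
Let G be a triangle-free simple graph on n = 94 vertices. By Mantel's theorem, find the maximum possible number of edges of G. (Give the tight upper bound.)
ex(94, K_3) = ⌊94^2/4⌋ = 2209

Mantel (1907): a triangle-free graph on n vertices has at most ⌊n^2/4⌋ edges, with equality for the complete bipartite graph K_{⌊n/2⌋, ⌈n/2⌉}. For n = 94: ⌊94^2/4⌋ = ⌊8836/4⌋ = 2209. The extremal graph is K_{47, 47}, which has 47·47 = 2209 edges.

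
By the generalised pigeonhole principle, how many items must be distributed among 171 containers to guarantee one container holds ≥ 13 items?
n = (13 − 1)·171 + 1 = 2053

By the generalised pigeonhole principle, to guarantee some box contains ≥ r objects we need more than (r − 1) · k objects total. Threshold: n = (r − 1) · k + 1. With r = 13 and k = 171: n = 12 · 171 + 1 = 2052 + 1 = 2053. For n = 2052 = 12 · 171, we can put exactly 12 objects in every box, avoiding 13 in any single one — so 2053 is tight.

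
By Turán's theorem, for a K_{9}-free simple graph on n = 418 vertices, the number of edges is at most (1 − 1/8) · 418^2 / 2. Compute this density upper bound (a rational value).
Turán density bound = (7/8) · 418^2/2 = 305767/4 ≈ 76441.75

Turán's theorem: ex(n, K_{r+1}) is achieved by the complete r-partite Turán graph T(n, r) with parts as balanced as possible, and is at most (1 − 1/r) · n^2/2. For r = 8, n = 418: the density bound is (7/8) · 174724/2 = 305767/4 ≈ 76441.75. The integer-valued extremum is e(T(418, 8)) = 76441, which is strictly less than the density bound 305767/4 since 8 ∤ 418 (the parts of T(418, 8) cannot all be equal).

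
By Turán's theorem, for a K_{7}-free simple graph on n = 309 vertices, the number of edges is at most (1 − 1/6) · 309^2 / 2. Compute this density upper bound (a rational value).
Turán density bound = (5/6) · 309^2/2 = 159135/4 ≈ 39783.75

Turán's theorem: ex(n, K_{r+1}) is achieved by the complete r-partite Turán graph T(n, r) with parts as balanced as possible, and is at most (1 − 1/r) · n^2/2. For r = 6, n = 309: the density bound is (5/6) · 95481/2 = 159135/4 ≈ 39783.75. The integer-valued extremum is e(T(309, 6)) = 39783, which is strictly less than the density bound 159135/4 since 6 ∤ 309 (the parts of T(309, 6) cannot all be equal).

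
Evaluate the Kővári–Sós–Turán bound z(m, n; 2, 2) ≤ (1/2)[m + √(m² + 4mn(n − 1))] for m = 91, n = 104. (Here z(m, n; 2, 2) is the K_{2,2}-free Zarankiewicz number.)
z(91, 104; 2, 2) ≤ (1/2)[91 + √(91² + 4·91·104·103)] = (1/2)[91 + √3907449] = 1033.8634

Kővári–Sós–Turán: let r_1, ..., r_91 be the row sums and z = Σ r_i the total number of 1s. Each pair of columns can share at most one row with both entries 1 (else a 2×2 all-ones block appears), so Σ_i C(r_i, 2) ≤ C(104, 2) = 5356. By convexity Σ_i C(r_i, 2) ≥ 91·C(z/91, 2) = z(z − 91)/(2·91), giving z² − 91z − 91·104·103 ≤ 0 and hence z ≤ (1/2)[91 + √(8281 + 4·974792)] = (1/2)[91 + √3907449] ≈ (1/2)(91 + 1976.7268) = 1033.8634.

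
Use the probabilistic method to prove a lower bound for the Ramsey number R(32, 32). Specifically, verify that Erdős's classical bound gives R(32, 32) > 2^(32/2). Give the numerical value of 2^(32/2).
2^(32/2) = 65536; so R(32, 32) > 65536

Colour each edge of K_n uniformly at random with red/blue. The expected number of monochromatic K_32 is C(n, 32) · 2 · 2^(−C(32,2)). If C(n, 32) · 2^(1 − C(32,2)) < 1, then with positive probability no monochromatic K_32 exists, so R(32, 32) > n. The standard estimate C(n, 32) ≤ n^32/32! shows this inequality holds whenever n ≤ 2^(32/2) (since 32! · 2^(C(32,2) − 1) > 2^(32^2/2) ≥ n^32). Hence R(32, 32) > 2^(32/2) = 65536.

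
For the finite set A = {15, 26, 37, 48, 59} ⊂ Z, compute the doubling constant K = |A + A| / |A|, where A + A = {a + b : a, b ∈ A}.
K = |A + A| / |A| = 9/5

Enumerate A + A = {a + b : a, b ∈ A}. With |A| = 5, there are |A|^2 = 25 ordered sum pairs; collecting distinct values, A + A = {30, 41, 52, 63, 74, 85, 96, 107, 118}, so |A + A| = 9. Thus K = 9/5. Here |A + A| = 2|A| − 1 = 9, the minimum possible — so K = 9/5 is minimal, which holds iff A is an arithmetic progression.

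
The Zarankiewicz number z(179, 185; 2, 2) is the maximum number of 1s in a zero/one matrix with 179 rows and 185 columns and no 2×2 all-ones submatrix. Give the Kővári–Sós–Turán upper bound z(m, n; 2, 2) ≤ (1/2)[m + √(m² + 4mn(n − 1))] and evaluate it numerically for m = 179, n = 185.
z(179, 185; 2, 2) ≤ (1/2)[179 + √(179² + 4·179·185·184)] = (1/2)[179 + √24404681] = 2559.5547

Kővári–Sós–Turán: let r_1, ..., r_179 be the row sums and z = Σ r_i the total number of 1s. Each pair of columns can share at most one row with both entries 1 (else a 2×2 all-ones block appears), so Σ_i C(r_i, 2) ≤ C(185, 2) = 17020. By convexity Σ_i C(r_i, 2) ≥ 179·C(z/179, 2) = z(z − 179)/(2·179), giving z² − 179z − 179·185·184 ≤ 0 and hence z ≤ (1/2)[179 + √(32041 + 4·6093160)] = (1/2)[179 + √24404681] ≈ (1/2)(179 + 4940.1094) = 2559.5547.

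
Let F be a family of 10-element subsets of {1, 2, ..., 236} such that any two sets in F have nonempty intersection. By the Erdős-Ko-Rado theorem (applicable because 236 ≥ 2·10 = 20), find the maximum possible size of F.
max |F| = C(235, 9) = 5158228719650435

The Erdős-Ko-Rado theorem states: for n ≥ 2k, an intersecting family of k-subsets of an n-element set has size at most C(n − 1, k − 1), with equality for 'star' families {A ⊆ [n] : |A| = k, i ∈ A} (fix an element i). For n = 236, k = 10: C(235, 9) = 5158228719650435.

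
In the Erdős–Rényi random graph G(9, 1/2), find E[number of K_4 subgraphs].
E[# K_4] = C(9, 4) · (1/2)^C(4, 2) = 126 / 2^6 = 63/32 = 1.96875

For each 4-subset S of vertices (there are C(9, 4) = 126 such S), let X_S = 1 if S induces a K_4 (all C(4, 2) = 6 edges present). Then P(X_S = 1) = (1/2)^6 = 1/64. By linearity of expectation, E[# K_4] = C(9, 4) · (1/2)^6 = 126 / 64 = 63/32 = 1.96875.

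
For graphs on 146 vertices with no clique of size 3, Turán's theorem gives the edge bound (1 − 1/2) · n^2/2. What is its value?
Turán density bound = (1/2) · 146^2/2 = 5329

Turán's theorem: ex(n, K_{r+1}) is achieved by the complete r-partite Turán graph T(n, r) with parts as balanced as possible, and is at most (1 − 1/r) · n^2/2. For r = 2, n = 146: the density bound is (1/2) · 21316/2 = 5329. Since 2 ∣ 146, the Turán graph T(146, 2) has parts of equal size 73, and its edge count e(T(146, 2)) = 5329 attains the density bound exactly.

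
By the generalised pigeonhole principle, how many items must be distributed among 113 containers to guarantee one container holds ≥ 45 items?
n = (45 − 1)·113 + 1 = 4973

By the generalised pigeonhole principle, to guarantee some box contains ≥ r objects we need more than (r − 1) · k objects total. Threshold: n = (r − 1) · k + 1. With r = 45 and k = 113: n = 44 · 113 + 1 = 4972 + 1 = 4973. For n = 4972 = 44 · 113, we can put exactly 44 objects in every box, avoiding 45 in any single one — so 4973 is tight.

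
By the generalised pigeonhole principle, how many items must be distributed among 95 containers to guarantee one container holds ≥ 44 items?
n = (44 − 1)·95 + 1 = 4086

By the generalised pigeonhole principle, to guarantee some box contains ≥ r objects we need more than (r − 1) · k objects total. Threshold: n = (r − 1) · k + 1. With r = 44 and k = 95: n = 43 · 95 + 1 = 4085 + 1 = 4086. For n = 4085 = 43 · 95, we can put exactly 43 objects in every box, avoiding 44 in any single one — so 4086 is tight.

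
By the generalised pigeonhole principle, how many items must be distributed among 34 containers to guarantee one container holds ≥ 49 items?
n = (49 − 1)·34 + 1 = 1633

By the generalised pigeonhole principle, to guarantee some box contains ≥ r objects we need more than (r − 1) · k objects total. Threshold: n = (r − 1) · k + 1. With r = 49 and k = 34: n = 48 · 34 + 1 = 1632 + 1 = 1633. For n = 1632 = 48 · 34, we can put exactly 48 objects in every box, avoiding 49 in any single one — so 1633 is tight.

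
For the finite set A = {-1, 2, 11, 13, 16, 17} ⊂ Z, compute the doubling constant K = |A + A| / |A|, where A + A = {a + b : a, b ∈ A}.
K = |A + A| / |A| = 20/6 = 10/3

Enumerate A + A = {a + b : a, b ∈ A}. With |A| = 6, there are |A|^2 = 36 ordered sum pairs; collecting distinct values, A + A = {-2, 1, 4, 10, 12, 13, 15, 16, 18, 19, 22, 24, 26, 27, 28, 29, 30, 32, 33, 34}, so |A + A| = 20. Thus K = 20/6 = 10/3. For comparison, the minimum possible |A + A| over all 6-element sets is 2·6 − 1 = 11 (so min K = 11/6), attained only by arithmetic progressions.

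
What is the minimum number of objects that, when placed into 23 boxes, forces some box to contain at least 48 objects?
n = (48 − 1)·23 + 1 = 1082

By the generalised pigeonhole principle, to guarantee some box contains ≥ r objects we need more than (r − 1) · k objects total. Threshold: n = (r − 1) · k + 1. With r = 48 and k = 23: n = 47 · 23 + 1 = 1081 + 1 = 1082. For n = 1081 = 47 · 23, we can put exactly 47 objects in every box, avoiding 48 in any single one — so 1082 is tight.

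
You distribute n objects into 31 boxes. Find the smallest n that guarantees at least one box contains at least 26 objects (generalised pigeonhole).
n = (26 − 1)·31 + 1 = 776

By the generalised pigeonhole principle, to guarantee some box contains ≥ r objects we need more than (r − 1) · k objects total. Threshold: n = (r − 1) · k + 1. With r = 26 and k = 31: n = 25 · 31 + 1 = 775 + 1 = 776. For n = 775 = 25 · 31, we can put exactly 25 objects in every box, avoiding 26 in any single one — so 776 is tight.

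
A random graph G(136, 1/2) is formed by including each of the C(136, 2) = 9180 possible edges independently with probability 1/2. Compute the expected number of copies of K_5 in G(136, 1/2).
E[# K_5] = C(136, 5) · (1/2)^C(5, 2) = 359933112 / 2^10 = 44991639/128 = 351497.1796875

For each 5-subset S of vertices (there are C(136, 5) = 359933112 such S), let X_S = 1 if S induces a K_5 (all C(5, 2) = 10 edges present). Then P(X_S = 1) = (1/2)^10 = 1/1024. By linearity of expectation, E[# K_5] = C(136, 5) · (1/2)^10 = 359933112 / 1024 = 44991639/128 = 351497.1796875.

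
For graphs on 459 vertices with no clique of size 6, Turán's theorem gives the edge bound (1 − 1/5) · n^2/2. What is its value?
Turán density bound = (4/5) · 459^2/2 = 421362/5 ≈ 84272.4

Turán's theorem: ex(n, K_{r+1}) is achieved by the complete r-partite Turán graph T(n, r) with parts as balanced as possible, and is at most (1 − 1/r) · n^2/2. For r = 5, n = 459: the density bound is (4/5) · 210681/2 = 421362/5 ≈ 84272.4. The integer-valued extremum is e(T(459, 5)) = 84272, which is strictly less than the density bound 421362/5 since 5 ∤ 459 (the parts of T(459, 5) cannot all be equal).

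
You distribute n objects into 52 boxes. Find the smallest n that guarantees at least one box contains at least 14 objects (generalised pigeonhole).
n = (14 − 1)·52 + 1 = 677

By the generalised pigeonhole principle, to guarantee some box contains ≥ r objects we need more than (r − 1) · k objects total. Threshold: n = (r − 1) · k + 1. With r = 14 and k = 52: n = 13 · 52 + 1 = 676 + 1 = 677. For n = 676 = 13 · 52, we can put exactly 13 objects in every box, avoiding 14 in any single one — so 677 is tight.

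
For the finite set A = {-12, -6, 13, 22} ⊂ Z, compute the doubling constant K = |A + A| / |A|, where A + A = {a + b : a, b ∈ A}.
K = |A + A| / |A| = 10/4 = 5/2

Enumerate A + A = {a + b : a, b ∈ A}. With |A| = 4, there are |A|^2 = 16 ordered sum pairs; collecting distinct values, A + A = {-24, -18, -12, 1, 7, 10, 16, 26, 35, 44}, so |A + A| = 10. Thus K = 10/4 = 5/2. For comparison, the minimum possible |A + A| over all 4-element sets is 2·4 − 1 = 7 (so min K = 7/4), attained only by arithmetic progressions.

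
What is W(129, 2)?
W(129, 2) = 129 + 1 = 130

A 2-term AP is any pair of integers, so a monochromatic 2-AP exists iff some colour is used at least twice. With 129 colours, the colouring i ↦ i on {1, ..., 129} uses each colour once, avoiding any monochromatic pair, so W(129, 2) > 129. For {1, ..., 130}, pigeonhole forces two integers of the same colour, which form a monochromatic 2-AP. Hence W(129, 2) = 130.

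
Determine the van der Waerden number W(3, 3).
W(3, 3) = 27

W(3, 3) = 27. The lower bound W(3, 3) > 26 comes from an explicit good 3-colouring of [1, 26]; the upper bound W(3, 3) ≤ 27 was verified by exhaustive search over 3-colourings of [1, 27].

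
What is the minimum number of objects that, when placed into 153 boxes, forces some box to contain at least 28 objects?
n = (28 − 1)·153 + 1 = 4132

By the generalised pigeonhole principle, to guarantee some box contains ≥ r objects we need more than (r − 1) · k objects total. Threshold: n = (r − 1) · k + 1. With r = 28 and k = 153: n = 27 · 153 + 1 = 4131 + 1 = 4132. For n = 4131 = 27 · 153, we can put exactly 27 objects in every box, avoiding 28 in any single one — so 4132 is tight.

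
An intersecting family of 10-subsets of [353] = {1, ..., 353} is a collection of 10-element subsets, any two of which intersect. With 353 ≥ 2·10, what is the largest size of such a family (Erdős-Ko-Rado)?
max |F| = C(352, 9) = 206225598918424800

The Erdős-Ko-Rado theorem states: for n ≥ 2k, an intersecting family of k-subsets of an n-element set has size at most C(n − 1, k − 1), with equality for 'star' families {A ⊆ [n] : |A| = k, i ∈ A} (fix an element i). For n = 353, k = 10: C(352, 9) = 206225598918424800.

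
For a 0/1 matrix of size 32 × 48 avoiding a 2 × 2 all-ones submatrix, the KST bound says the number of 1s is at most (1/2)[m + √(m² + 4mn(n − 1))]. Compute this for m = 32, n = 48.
z(32, 48; 2, 2) ≤ (1/2)[32 + √(32² + 4·32·48·47)] = (1/2)[32 + √289792] = 285.1617

Kővári–Sós–Turán: let r_1, ..., r_32 be the row sums and z = Σ r_i the total number of 1s. Each pair of columns can share at most one row with both entries 1 (else a 2×2 all-ones block appears), so Σ_i C(r_i, 2) ≤ C(48, 2) = 1128. By convexity Σ_i C(r_i, 2) ≥ 32·C(z/32, 2) = z(z − 32)/(2·32), giving z² − 32z − 32·48·47 ≤ 0 and hence z ≤ (1/2)[32 + √(1024 + 4·72192)] = (1/2)[32 + √289792] ≈ (1/2)(32 + 538.3233) = 285.1617.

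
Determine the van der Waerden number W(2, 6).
W(2, 6) = 1132

W(2, 6) = 1132. The lower bound W(2, 6) > 1131 comes from an explicit good 2-colouring of [1, 1131]; the upper bound W(2, 6) ≤ 1132 was verified by exhaustive search over 2-colourings of [1, 1132].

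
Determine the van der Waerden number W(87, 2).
W(87, 2) = 87 + 1 = 88

A 2-term AP is any pair of integers, so a monochromatic 2-AP exists iff some colour is used at least twice. With 87 colours, the colouring i ↦ i on {1, ..., 87} uses each colour once, avoiding any monochromatic pair, so W(87, 2) > 87. For {1, ..., 88}, pigeonhole forces two integers of the same colour, which form a monochromatic 2-AP. Hence W(87, 2) = 88.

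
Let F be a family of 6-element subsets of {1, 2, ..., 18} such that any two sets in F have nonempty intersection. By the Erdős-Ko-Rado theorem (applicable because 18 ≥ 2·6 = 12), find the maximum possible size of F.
max |F| = C(17, 5) = 6188

The Erdős-Ko-Rado theorem states: for n ≥ 2k, an intersecting family of k-subsets of an n-element set has size at most C(n − 1, k − 1), with equality for 'star' families {A ⊆ [n] : |A| = k, i ∈ A} (fix an element i). For n = 18, k = 6: C(17, 5) = 6188.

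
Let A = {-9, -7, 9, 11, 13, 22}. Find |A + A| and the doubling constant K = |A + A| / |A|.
K = |A + A| / |A| = 18/6 = 3

Enumerate A + A = {a + b : a, b ∈ A}. With |A| = 6, there are |A|^2 = 36 ordered sum pairs; collecting distinct values, A + A = {-18, -16, -14, 0, 2, 4, 6, 13, 15, 18, 20, 22, 24, 26, 31, 33, 35, 44}, so |A + A| = 18. Thus K = 18/6 = 3. For comparison, the minimum possible |A + A| over all 6-element sets is 2·6 − 1 = 11 (so min K = 11/6), attained only by arithmetic progressions.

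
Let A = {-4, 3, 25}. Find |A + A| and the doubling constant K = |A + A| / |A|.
K = |A + A| / |A| = 6/3 = 2

Enumerate A + A = {a + b : a, b ∈ A}. With |A| = 3, there are |A|^2 = 9 ordered sum pairs; collecting distinct values, A + A = {-8, -1, 6, 21, 28, 50}, so |A + A| = 6. Thus K = 6/3 = 2. For comparison, the minimum possible |A + A| over all 3-element sets is 2·3 − 1 = 5 (so min K = 5/3), attained only by arithmetic progressions.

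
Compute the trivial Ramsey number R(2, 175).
R(2, 175) = 175

R(2, k) = k for all k ≥ 2: in a 2-colouring of K_k, either some edge is red (a red K_2) or all edges are blue (a blue K_k). And K_{174} coloured all-blue has no blue K_175, so R(2, 175) > 174. Hence R(2, 175) = 175.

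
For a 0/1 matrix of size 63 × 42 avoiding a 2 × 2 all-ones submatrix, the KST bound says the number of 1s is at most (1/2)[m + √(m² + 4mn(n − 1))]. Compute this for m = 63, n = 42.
z(63, 42; 2, 2) ≤ (1/2)[63 + √(63² + 4·63·42·41)] = (1/2)[63 + √437913] = 362.375

Kővári–Sós–Turán: let r_1, ..., r_63 be the row sums and z = Σ r_i the total number of 1s. Each pair of columns can share at most one row with both entries 1 (else a 2×2 all-ones block appears), so Σ_i C(r_i, 2) ≤ C(42, 2) = 861. By convexity Σ_i C(r_i, 2) ≥ 63·C(z/63, 2) = z(z − 63)/(2·63), giving z² − 63z − 63·42·41 ≤ 0 and hence z ≤ (1/2)[63 + √(3969 + 4·108486)] = (1/2)[63 + √437913] ≈ (1/2)(63 + 661.75) = 362.375.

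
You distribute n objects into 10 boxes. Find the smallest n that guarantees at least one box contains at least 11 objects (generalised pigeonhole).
n = (11 − 1)·10 + 1 = 101

By the generalised pigeonhole principle, to guarantee some box contains ≥ r objects we need more than (r − 1) · k objects total. Threshold: n = (r − 1) · k + 1. With r = 11 and k = 10: n = 10 · 10 + 1 = 100 + 1 = 101. For n = 100 = 10 · 10, we can put exactly 10 objects in every box, avoiding 11 in any single one — so 101 is tight.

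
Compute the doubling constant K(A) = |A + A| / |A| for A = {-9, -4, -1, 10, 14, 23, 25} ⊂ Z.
K = |A + A| / |A| = 27/7

Enumerate A + A = {a + b : a, b ∈ A}. With |A| = 7, there are |A|^2 = 49 ordered sum pairs; collecting distinct values, A + A = {-18, -13, -10, -8, -5, -2, 1, 5, 6, 9, 10, 13, 14, 16, 19, 20, 21, 22, 24, 28, 33, 35, 37, 39, 46, 48, 50}, so |A + A| = 27. Thus K = 27/7. For comparison, the minimum possible |A + A| over all 7-element sets is 2·7 − 1 = 13 (so min K = 13/7), attained only by arithmetic progressions.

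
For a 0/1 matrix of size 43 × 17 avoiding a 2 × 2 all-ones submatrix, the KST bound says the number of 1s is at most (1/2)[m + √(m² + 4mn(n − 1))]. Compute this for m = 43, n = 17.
z(43, 17; 2, 2) ≤ (1/2)[43 + √(43² + 4·43·17·16)] = (1/2)[43 + √48633] = 131.7645

Kővári–Sós–Turán: let r_1, ..., r_43 be the row sums and z = Σ r_i the total number of 1s. Each pair of columns can share at most one row with both entries 1 (else a 2×2 all-ones block appears), so Σ_i C(r_i, 2) ≤ C(17, 2) = 136. By convexity Σ_i C(r_i, 2) ≥ 43·C(z/43, 2) = z(z − 43)/(2·43), giving z² − 43z − 43·17·16 ≤ 0 and hence z ≤ (1/2)[43 + √(1849 + 4·11696)] = (1/2)[43 + √48633] ≈ (1/2)(43 + 220.5289) = 131.7645.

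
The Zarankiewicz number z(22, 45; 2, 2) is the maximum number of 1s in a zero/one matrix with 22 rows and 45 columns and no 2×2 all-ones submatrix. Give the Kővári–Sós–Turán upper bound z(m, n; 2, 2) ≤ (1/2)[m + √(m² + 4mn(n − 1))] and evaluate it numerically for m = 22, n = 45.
z(22, 45; 2, 2) ≤ (1/2)[22 + √(22² + 4·22·45·44)] = (1/2)[22 + √174724] = 220

Kővári–Sós–Turán: let r_1, ..., r_22 be the row sums and z = Σ r_i the total number of 1s. Each pair of columns can share at most one row with both entries 1 (else a 2×2 all-ones block appears), so Σ_i C(r_i, 2) ≤ C(45, 2) = 990. By convexity Σ_i C(r_i, 2) ≥ 22·C(z/22, 2) = z(z − 22)/(2·22), giving z² − 22z − 22·45·44 ≤ 0 and hence z ≤ (1/2)[22 + √(484 + 4·43560)] = (1/2)[22 + √174724] ≈ (1/2)(22 + 418) = 220.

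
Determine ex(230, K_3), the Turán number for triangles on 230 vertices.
ex(230, K_3) = ⌊230^2/4⌋ = 13225

Mantel (1907): a triangle-free graph on n vertices has at most ⌊n^2/4⌋ edges, with equality for the complete bipartite graph K_{⌊n/2⌋, ⌈n/2⌉}. For n = 230: ⌊230^2/4⌋ = ⌊52900/4⌋ = 13225. The extremal graph is K_{115, 115}, which has 115·115 = 13225 edges.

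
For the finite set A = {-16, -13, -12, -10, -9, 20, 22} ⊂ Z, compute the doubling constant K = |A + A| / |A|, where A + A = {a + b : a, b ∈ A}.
K = |A + A| / |A| = 24/7

Enumerate A + A = {a + b : a, b ∈ A}. With |A| = 7, there are |A|^2 = 49 ordered sum pairs; collecting distinct values, A + A = {-32, -29, -28, -26, -25, -24, -23, -22, -21, -20, -19, -18, 4, 6, 7, 8, 9, 10, 11, 12, 13, 40, 42, 44}, so |A + A| = 24. Thus K = 24/7. For comparison, the minimum possible |A + A| over all 7-element sets is 2·7 − 1 = 13 (so min K = 13/7), attained only by arithmetic progressions.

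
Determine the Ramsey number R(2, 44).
R(2, 44) = 44

R(2, k) = k for all k ≥ 2: in a 2-colouring of K_k, either some edge is red (a red K_2) or all edges are blue (a blue K_k). And K_{43} coloured all-blue has no blue K_44, so R(2, 44) > 43. Hence R(2, 44) = 44.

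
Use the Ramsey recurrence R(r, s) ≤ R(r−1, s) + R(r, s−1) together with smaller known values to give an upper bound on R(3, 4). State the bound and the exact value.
R(3, 4) ≤ R(2, 4) + R(3, 3) = 4 + 6 = 10; exact value R(3, 4) = 9.

The Erdős–Szekeres recurrence R(r, s) ≤ R(r−1, s) + R(r, s−1) applied to (r, s) = (3, 4) gives
  R(3, 4) ≤ R(2, 4) + R(3, 3) = 4 + 6 = 10.
(Recall R(2, k) = k and R is symmetric.) The recurrence is not tight here (it gives 10, but the exact value is R(3, 4) = 9); the tight upper bound requires a sharper argument than the simple recurrence, combined with a lower-bound construction on K_{8}.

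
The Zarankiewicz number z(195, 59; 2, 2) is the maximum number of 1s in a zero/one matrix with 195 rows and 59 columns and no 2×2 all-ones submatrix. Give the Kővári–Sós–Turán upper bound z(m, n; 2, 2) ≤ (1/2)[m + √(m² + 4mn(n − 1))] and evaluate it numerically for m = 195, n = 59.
z(195, 59; 2, 2) ≤ (1/2)[195 + √(195² + 4·195·59·58)] = (1/2)[195 + √2707185] = 920.1763

Kővári–Sós–Turán: let r_1, ..., r_195 be the row sums and z = Σ r_i the total number of 1s. Each pair of columns can share at most one row with both entries 1 (else a 2×2 all-ones block appears), so Σ_i C(r_i, 2) ≤ C(59, 2) = 1711. By convexity Σ_i C(r_i, 2) ≥ 195·C(z/195, 2) = z(z − 195)/(2·195), giving z² − 195z − 195·59·58 ≤ 0 and hence z ≤ (1/2)[195 + √(38025 + 4·667290)] = (1/2)[195 + √2707185] ≈ (1/2)(195 + 1645.3525) = 920.1763.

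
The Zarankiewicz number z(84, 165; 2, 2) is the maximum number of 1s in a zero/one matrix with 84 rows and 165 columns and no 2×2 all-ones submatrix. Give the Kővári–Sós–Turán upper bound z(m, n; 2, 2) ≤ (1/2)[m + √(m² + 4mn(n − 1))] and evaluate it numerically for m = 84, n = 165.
z(84, 165; 2, 2) ≤ (1/2)[84 + √(84² + 4·84·165·164)] = (1/2)[84 + √9099216] = 1550.2453

Kővári–Sós–Turán: let r_1, ..., r_84 be the row sums and z = Σ r_i the total number of 1s. Each pair of columns can share at most one row with both entries 1 (else a 2×2 all-ones block appears), so Σ_i C(r_i, 2) ≤ C(165, 2) = 13530. By convexity Σ_i C(r_i, 2) ≥ 84·C(z/84, 2) = z(z − 84)/(2·84), giving z² − 84z − 84·165·164 ≤ 0 and hence z ≤ (1/2)[84 + √(7056 + 4·2273040)] = (1/2)[84 + √9099216] ≈ (1/2)(84 + 3016.4907) = 1550.2453.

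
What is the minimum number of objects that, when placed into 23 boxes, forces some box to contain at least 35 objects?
n = (35 − 1)·23 + 1 = 783

By the generalised pigeonhole principle, to guarantee some box contains ≥ r objects we need more than (r − 1) · k objects total. Threshold: n = (r − 1) · k + 1. With r = 35 and k = 23: n = 34 · 23 + 1 = 782 + 1 = 783. For n = 782 = 34 · 23, we can put exactly 34 objects in every box, avoiding 35 in any single one — so 783 is tight.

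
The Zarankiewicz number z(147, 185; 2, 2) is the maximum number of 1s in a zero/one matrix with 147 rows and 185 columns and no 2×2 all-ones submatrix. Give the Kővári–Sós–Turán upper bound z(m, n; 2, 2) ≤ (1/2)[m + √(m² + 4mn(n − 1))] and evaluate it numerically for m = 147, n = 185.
z(147, 185; 2, 2) ≤ (1/2)[147 + √(147² + 4·147·185·184)] = (1/2)[147 + √20037129] = 2311.6426

Kővári–Sós–Turán: let r_1, ..., r_147 be the row sums and z = Σ r_i the total number of 1s. Each pair of columns can share at most one row with both entries 1 (else a 2×2 all-ones block appears), so Σ_i C(r_i, 2) ≤ C(185, 2) = 17020. By convexity Σ_i C(r_i, 2) ≥ 147·C(z/147, 2) = z(z − 147)/(2·147), giving z² − 147z − 147·185·184 ≤ 0 and hence z ≤ (1/2)[147 + √(21609 + 4·5003880)] = (1/2)[147 + √20037129] ≈ (1/2)(147 + 4476.2852) = 2311.6426.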